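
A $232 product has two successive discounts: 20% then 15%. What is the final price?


First discount:
20% of $232 = $46.40
Price after first discount:
$232 - $46.40 = $185.60
Second discount:
15% of $185.60 = $27.84
Final price:
$185.60 - $27.84 = $157.76

$157.76


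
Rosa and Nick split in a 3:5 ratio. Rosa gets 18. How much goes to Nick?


Find the multiplier:
18 / 3 = 6
Apply to Nick's share:
5 x 6 = 30

30


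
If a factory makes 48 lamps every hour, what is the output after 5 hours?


Production rate: 48 lamps per hour
Time: 5 hours
Total: 48 x 5 = 240 lamps

240 lamps


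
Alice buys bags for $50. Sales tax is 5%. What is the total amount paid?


Calculate the tax:
5% of $50 = $2.50
Add tax to price:
$50 + $2.50 = $52.50

$52.50


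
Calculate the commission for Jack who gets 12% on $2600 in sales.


Convert rate to decimal:
12% = 0.12
Multiply by sales:
$2600 x 0.12 = $312

$312


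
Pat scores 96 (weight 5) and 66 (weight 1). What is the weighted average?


Weighted sum:
5 x 96 + 1 x 66 = 546
Total weight:
5 + 1 = 6
Weighted average:
546 / 6 = 91

91


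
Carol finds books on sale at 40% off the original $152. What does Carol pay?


Calculate the discount amount:
40% of $152 = $60.80
Subtract from original:
$152 - $60.80 = $91.20

$91.20


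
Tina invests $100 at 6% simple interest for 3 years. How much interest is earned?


Use the formula I = P x R x T / 100
P x R x T = 100 x 6 x 3 = 1800
I = 1800 / 100 = $18

$18


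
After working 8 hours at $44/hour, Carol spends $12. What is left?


Calculate earnings:
8 x $44 = $352
Subtract spending:
$352 - $12 = $340

$340


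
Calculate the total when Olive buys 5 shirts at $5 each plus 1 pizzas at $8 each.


Cost of shirts:
5 x $5 = $25
Cost of pizzas:
1 x $8 = $8
Add both:
$25 + $8 = $33

$33


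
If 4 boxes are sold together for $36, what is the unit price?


Total cost: $36
Number of items: 4
Unit price: $36 / 4 = $9

$9


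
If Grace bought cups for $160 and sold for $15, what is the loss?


Selling price = $15
Cost price = $160
Loss = cost price - selling price:
Loss = $160 - $15 = $145

$145


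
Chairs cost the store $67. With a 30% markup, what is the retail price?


Calculate the markup amount:
30% of $67 = $20.10
Add to cost:
$67 + $20.10 = $87.10

$87.10


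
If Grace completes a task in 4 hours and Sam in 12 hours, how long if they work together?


Grace's rate: 1/4 of the job per hour
Sam's rate: 1/12 of the job per hour
Combined rate: 1/4 + 1/12 = 1/3 per hour
Time = 1 / (1/3) = 3 hours

3 hours


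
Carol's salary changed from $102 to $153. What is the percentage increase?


Find the absolute change:
|153 - 102| = 51
Divide by original and multiply by 100:
51 / 102 x 100 = 50%

50%


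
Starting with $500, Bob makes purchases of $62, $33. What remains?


Add up expenses:
$62 + $33 = $95
Subtract from budget:
$500 - $95 = $405

$405


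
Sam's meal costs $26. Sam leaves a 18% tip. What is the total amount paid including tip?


Calculate the tip:
18% of $26 = $4.68
Add tip to meal cost:
$26 + $4.68 = $30.68

$30.68


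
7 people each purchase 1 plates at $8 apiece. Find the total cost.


Cost per person:
1 x $8 = $8
Group total:
7 x $8 = $56

$56


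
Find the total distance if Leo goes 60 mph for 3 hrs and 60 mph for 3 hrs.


Leg 1 distance:
60 x 3 = 180 miles
Leg 2 distance:
60 x 3 = 180 miles
Total distance:
180 + 180 = 360 miles

360 miles


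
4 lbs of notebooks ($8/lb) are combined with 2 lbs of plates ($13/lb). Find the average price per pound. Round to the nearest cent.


Cost of notebooks:
4 x $8 = $32
Cost of plates:
2 x $13 = $26
Total cost: $32 + $26 = $58
Total weight: 6 lbs
Average: $58 / 6 = $9.6666... ≈ $9.67/lb

$9.67/lb


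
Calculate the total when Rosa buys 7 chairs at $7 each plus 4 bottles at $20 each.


Cost of chairs:
7 x $7 = $49
Cost of bottles:
4 x $20 = $80
Add both:
$49 + $80 = $129

$129


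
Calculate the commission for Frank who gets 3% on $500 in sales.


Convert rate to decimal:
3% = 0.03
Multiply by sales:
$500 x 0.03 = $15

$15


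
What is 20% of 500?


Convert percentage to decimal:
20% = 0.2
Multiply:
500 x 0.2 = 100

100


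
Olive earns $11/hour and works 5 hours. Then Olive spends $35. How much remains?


Calculate earnings:
5 x $11 = $55
Subtract spending:
$55 - $35 = $20

$20


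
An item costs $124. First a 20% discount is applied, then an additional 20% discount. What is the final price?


First discount:
20% of $124 = $24.80
Price after first discount:
$124 - $24.80 = $99.20
Second discount:
20% of $99.20 = $19.84
Final price:
$99.20 - $19.84 = $79.36

$79.36


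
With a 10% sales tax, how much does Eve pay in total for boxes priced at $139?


Calculate the tax:
10% of $139 = $13.90
Add tax to price:
$139 + $13.90 = $152.90

$152.90


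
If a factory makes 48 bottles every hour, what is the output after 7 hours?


Production rate: 48 bottles per hour
Time: 7 hours
Total: 48 x 7 = 336 bottles

336 bottles


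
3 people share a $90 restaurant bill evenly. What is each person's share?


Total bill: $90
Number of people: 3
Each pays: $90 / 3 = $30

$30


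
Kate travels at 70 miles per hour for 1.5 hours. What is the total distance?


Use the formula: distance = speed x time
Speed = 70 mph, Time = 1.5 hours
70 x 1.5 = 105 miles

105 miles


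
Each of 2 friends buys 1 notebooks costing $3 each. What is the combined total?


Cost per person:
1 x $3 = $3
Group total:
2 x $3 = $6

$6


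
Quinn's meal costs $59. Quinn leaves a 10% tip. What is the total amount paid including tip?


Calculate the tip:
10% of $59 = $5.90
Add tip to meal cost:
$59 + $5.90 = $64.90

$64.90


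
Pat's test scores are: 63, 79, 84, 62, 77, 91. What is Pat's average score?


Add the scores:
63 + 79 + 84 + 62 + 77 + 91 = 456
Divide by the number of tests:
456 / 6 = 76

76


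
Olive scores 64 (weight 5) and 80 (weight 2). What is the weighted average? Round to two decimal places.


Weighted sum:
5 x 64 + 2 x 80 = 480
Total weight:
5 + 2 = 7
Weighted average:
480 / 7 = 68.5714... ≈ 68.57

68.57


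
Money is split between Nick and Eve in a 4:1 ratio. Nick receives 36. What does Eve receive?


Find the multiplier:
36 / 4 = 9
Apply to Eve's share:
1 x 9 = 9

9


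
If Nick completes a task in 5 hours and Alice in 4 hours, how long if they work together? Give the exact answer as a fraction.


Nick's rate: 1/5 of the job per hour
Alice's rate: 1/4 of the job per hour
Combined rate: 1/5 + 1/4 = 9/20 per hour
Time = 1 / (9/20) = 20/9 hours (≈ 2.22 hours)

20/9 hours


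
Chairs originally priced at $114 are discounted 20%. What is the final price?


Calculate the discount amount:
20% of $114 = $22.80
Subtract from original:
$114 - $22.80 = $91.20

$91.20


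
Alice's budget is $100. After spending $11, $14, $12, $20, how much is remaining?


Add up expenses:
$11 + $14 + $12 + $20 = $57
Subtract from budget:
$100 - $57 = $43

$43


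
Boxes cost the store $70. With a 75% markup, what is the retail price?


Calculate the markup amount:
75% of $70 = $52.50
Add to cost:
$70 + $52.50 = $122.50

$122.50


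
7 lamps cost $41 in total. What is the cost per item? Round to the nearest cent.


Total cost: $41
Number of items: 7
Unit price: $41 / 7 = $5.8571... ≈ $5.86

$5.86


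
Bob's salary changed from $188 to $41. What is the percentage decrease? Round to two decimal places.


Find the absolute change:
|41 - 188| = 147
Divide by original and multiply by 100:
147 / 188 x 100 = 78.1914...% ≈ 78.19%

78.19%


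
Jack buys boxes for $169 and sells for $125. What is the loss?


Selling price = $125
Cost price = $169
Loss = cost price - selling price:
Loss = $169 - $125 = $44

$44


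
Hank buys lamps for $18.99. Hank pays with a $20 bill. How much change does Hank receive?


Start with the amount paid:
$20
Subtract the price:
$20 - $18.99 = $1.01

$1.01


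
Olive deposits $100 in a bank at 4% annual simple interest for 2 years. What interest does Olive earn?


Use the formula I = P x R x T / 100
P x R x T = 100 x 4 x 2 = 800
I = 800 / 100 = $8

$8


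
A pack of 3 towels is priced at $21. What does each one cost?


Total cost: $21
Number of items: 3
Unit price: $21 / 3 = $7

$7


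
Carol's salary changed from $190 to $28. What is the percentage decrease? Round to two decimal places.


Find the absolute change:
|28 - 190| = 162
Divide by original and multiply by 100:
162 / 190 x 100 = 85.2631...% ≈ 85.26%

85.26%


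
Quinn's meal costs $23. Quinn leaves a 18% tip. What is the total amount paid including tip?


Calculate the tip:
18% of $23 = $4.14
Add tip to meal cost:
$23 + $4.14 = $27.14

$27.14


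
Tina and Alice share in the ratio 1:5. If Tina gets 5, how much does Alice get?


Find the multiplier:
5 / 1 = 5
Apply to Alice's share:
5 x 5 = 25

25


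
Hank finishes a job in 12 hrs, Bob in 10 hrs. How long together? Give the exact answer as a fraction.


Hank's rate: 1/12 of the job per hour
Bob's rate: 1/10 of the job per hour
Combined rate: 1/12 + 1/10 = 11/60 per hour
Time = 1 / (11/60) = 60/11 hours (≈ 5.45 hours)

60/11 hours


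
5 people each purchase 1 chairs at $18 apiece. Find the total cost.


Cost per person:
1 x $18 = $18
Group total:
5 x $18 = $90

$90


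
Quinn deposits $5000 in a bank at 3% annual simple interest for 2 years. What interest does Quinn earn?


Use the formula I = P x R x T / 100
P x R x T = 5000 x 3 x 2 = 30000
I = 30000 / 100 = $300

$300


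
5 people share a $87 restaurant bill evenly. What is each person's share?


Total bill: $87
Number of people: 5
Each pays: $87 / 5 = $17.40

$17.40


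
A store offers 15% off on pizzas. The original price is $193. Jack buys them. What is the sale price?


Calculate the discount amount:
15% of $193 = $28.95
Subtract from original:
$193 - $28.95 = $164.05

$164.05


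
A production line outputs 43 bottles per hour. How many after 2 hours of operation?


Production rate: 43 bottles per hour
Time: 2 hours
Total: 43 x 2 = 86 bottles

86 bottles


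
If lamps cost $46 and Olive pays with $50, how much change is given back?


Start with the amount paid:
$50
Subtract the price:
$50 - $46 = $4

$4


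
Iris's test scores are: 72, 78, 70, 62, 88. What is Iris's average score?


Add the scores:
72 + 78 + 70 + 62 + 88 = 370
Divide by the number of tests:
370 / 5 = 74

74


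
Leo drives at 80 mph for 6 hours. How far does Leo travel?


Use the formula: distance = speed x time
Speed = 80 mph, Time = 6 hours
80 x 6 = 480 miles

480 miles


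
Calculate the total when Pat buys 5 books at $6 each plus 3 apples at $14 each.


Cost of books:
5 x $6 = $30
Cost of apples:
3 x $14 = $42
Add both:
$30 + $42 = $72

$72


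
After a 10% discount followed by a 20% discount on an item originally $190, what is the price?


First discount:
10% of $190 = $19
Price after first discount:
$190 - $19 = $171
Second discount:
20% of $171 = $34.20
Final price:
$171 - $34.20 = $136.80

$136.80


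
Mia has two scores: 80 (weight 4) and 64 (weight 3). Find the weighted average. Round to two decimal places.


Weighted sum:
4 x 80 + 3 x 64 = 512
Total weight:
4 + 3 = 7
Weighted average:
512 / 7 = 73.1428... ≈ 73.14

73.14


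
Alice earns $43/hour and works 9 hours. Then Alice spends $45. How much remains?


Calculate earnings:
9 x $43 = $387
Subtract spending:
$387 - $45 = $342

$342


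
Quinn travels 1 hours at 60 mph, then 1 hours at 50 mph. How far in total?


Leg 1 distance:
60 x 1 = 60 miles
Leg 2 distance:
50 x 1 = 50 miles
Total distance:
60 + 50 = 110 miles

110 miles


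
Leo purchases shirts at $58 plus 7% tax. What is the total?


Calculate the tax:
7% of $58 = $4.06
Add tax to price:
$58 + $4.06 = $62.06

$62.06


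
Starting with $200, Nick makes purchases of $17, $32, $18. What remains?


Add up expenses:
$17 + $32 + $18 = $67
Subtract from budget:
$200 - $67 = $133

$133


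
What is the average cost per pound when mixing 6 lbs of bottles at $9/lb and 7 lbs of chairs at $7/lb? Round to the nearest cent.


Cost of bottles:
6 x $9 = $54
Cost of chairs:
7 x $7 = $49
Total cost: $54 + $49 = $103
Total weight: 13 lbs
Average: $103 / 13 = $7.9230... ≈ $7.92/lb

$7.92/lb


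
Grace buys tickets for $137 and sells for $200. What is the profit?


Selling price = $200
Cost price = $137
Profit = selling price - cost price:
Profit = $200 - $137 = $63

$63


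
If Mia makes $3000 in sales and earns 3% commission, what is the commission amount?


Convert rate to decimal:
3% = 0.03
Multiply by sales:
$3000 x 0.03 = $90

$90


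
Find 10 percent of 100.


Convert percentage to decimal:
10% = 0.1
Multiply:
100 x 0.1 = 10

10


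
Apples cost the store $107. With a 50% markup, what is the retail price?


Calculate the markup amount:
50% of $107 = $53.50
Add to cost:
$107 + $53.50 = $160.50

$160.50


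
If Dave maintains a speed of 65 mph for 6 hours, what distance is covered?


Use the formula: distance = speed x time
Speed = 65 mph, Time = 6 hours
65 x 6 = 390 miles

390 miles


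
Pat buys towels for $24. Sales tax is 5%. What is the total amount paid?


Calculate the tax:
5% of $24 = $1.20
Add tax to price:
$24 + $1.20 = $25.20

$25.20


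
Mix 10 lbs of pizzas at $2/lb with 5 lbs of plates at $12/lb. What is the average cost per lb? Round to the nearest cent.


Cost of pizzas:
10 x $2 = $20
Cost of plates:
5 x $12 = $60
Total cost: $20 + $60 = $80
Total weight: 15 lbs
Average: $80 / 15 = $5.3333... ≈ $5.33/lb

$5.33/lb


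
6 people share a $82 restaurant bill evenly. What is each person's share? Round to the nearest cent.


Total bill: $82
Number of people: 6
Each pays: $82 / 6 = $13.6666... ≈ $13.67

$13.67


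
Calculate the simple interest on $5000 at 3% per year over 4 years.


Use the formula I = P x R x T / 100
P x R x T = 5000 x 3 x 4 = 60000
I = 60000 / 100 = $600

$600


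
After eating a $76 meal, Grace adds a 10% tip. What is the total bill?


Calculate the tip:
10% of $76 = $7.60
Add tip to meal cost:
$76 + $7.60 = $83.60

$83.60


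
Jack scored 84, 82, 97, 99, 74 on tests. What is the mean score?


Add the scores:
84 + 82 + 97 + 99 + 74 = 436
Divide by the number of tests:
436 / 5 = 87.2

87.2


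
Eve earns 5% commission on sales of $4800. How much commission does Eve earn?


Convert rate to decimal:
5% = 0.05
Multiply by sales:
$4800 x 0.05 = $240

$240


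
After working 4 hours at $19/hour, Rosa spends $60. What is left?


Calculate earnings:
4 x $19 = $76
Subtract spending:
$76 - $60 = $16

$16


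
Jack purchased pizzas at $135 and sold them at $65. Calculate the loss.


Selling price = $65
Cost price = $135
Loss = cost price - selling price:
Loss = $135 - $65 = $70

$70


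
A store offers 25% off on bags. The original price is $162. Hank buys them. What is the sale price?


Calculate the discount amount:
25% of $162 = $40.50
Subtract from original:
$162 - $40.50 = $121.50

$121.50


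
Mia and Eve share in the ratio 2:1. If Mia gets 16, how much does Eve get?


Find the multiplier:
16 / 2 = 8
Apply to Eve's share:
1 x 8 = 8

8


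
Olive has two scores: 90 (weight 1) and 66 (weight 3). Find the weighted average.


Weighted sum:
1 x 90 + 3 x 66 = 288
Total weight:
1 + 3 = 4
Weighted average:
288 / 4 = 72

72


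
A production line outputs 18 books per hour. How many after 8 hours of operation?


Production rate: 18 books per hour
Time: 8 hours
Total: 18 x 8 = 144 books

144 books


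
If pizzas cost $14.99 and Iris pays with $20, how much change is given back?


Start with the amount paid:
$20
Subtract the price:
$20 - $14.99 = $5.01

$5.01


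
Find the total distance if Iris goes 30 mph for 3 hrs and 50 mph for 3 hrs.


Leg 1 distance:
30 x 3 = 90 miles
Leg 2 distance:
50 x 3 = 150 miles
Total distance:
90 + 150 = 240 miles

240 miles


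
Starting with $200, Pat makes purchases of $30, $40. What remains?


Add up expenses:
$30 + $40 = $70
Subtract from budget:
$200 - $70 = $130

$130


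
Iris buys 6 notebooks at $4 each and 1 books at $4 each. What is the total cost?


Cost of notebooks:
6 x $4 = $24
Cost of books:
1 x $4 = $4
Add both:
$24 + $4 = $28

$28


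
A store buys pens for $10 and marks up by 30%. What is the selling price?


Calculate the markup amount:
30% of $10 = $3
Add to cost:
$10 + $3 = $13

$13


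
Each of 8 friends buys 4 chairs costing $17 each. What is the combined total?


Cost per person:
4 x $17 = $68
Group total:
8 x $68 = $544

$544


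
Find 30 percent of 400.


Convert percentage to decimal:
30% = 0.3
Multiply:
400 x 0.3 = 120

120


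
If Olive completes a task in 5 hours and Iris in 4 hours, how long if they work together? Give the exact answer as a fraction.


Olive's rate: 1/5 of the job per hour
Iris's rate: 1/4 of the job per hour
Combined rate: 1/5 + 1/4 = 9/20 per hour
Time = 1 / (9/20) = 20/9 hours (≈ 2.22 hours)

20/9 hours


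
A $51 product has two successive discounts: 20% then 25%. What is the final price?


First discount:
20% of $51 = $10.20
Price after first discount:
$51 - $10.20 = $40.80
Second discount:
25% of $40.80 = $10.20
Final price:
$40.80 - $10.20 = $30.60

$30.60


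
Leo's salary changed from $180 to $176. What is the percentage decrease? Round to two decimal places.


Find the absolute change:
|176 - 180| = 4
Divide by original and multiply by 100:
4 / 180 x 100 = 2.2222...% ≈ 2.22%

2.22%


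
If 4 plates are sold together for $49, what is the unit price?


Total cost: $49
Number of items: 4
Unit price: $49 / 4 = $12.25

$12.25


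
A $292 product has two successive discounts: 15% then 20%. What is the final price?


First discount:
15% of $292 = $43.80
Price after first discount:
$292 - $43.80 = $248.20
Second discount:
20% of $248.20 = $49.64
Final price:
$248.20 - $49.64 = $198.56

$198.56


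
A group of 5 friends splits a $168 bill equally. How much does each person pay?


Total bill: $168
Number of people: 5
Each pays: $168 / 5 = $33.60

$33.60


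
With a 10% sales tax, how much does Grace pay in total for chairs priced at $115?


Calculate the tax:
10% of $115 = $11.50
Add tax to price:
$115 + $11.50 = $126.50

$126.50


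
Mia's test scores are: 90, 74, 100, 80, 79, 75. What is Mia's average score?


Add the scores:
90 + 74 + 100 + 80 + 79 + 75 = 498
Divide by the number of tests:
498 / 6 = 83

83


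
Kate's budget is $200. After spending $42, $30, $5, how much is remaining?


Add up expenses:
$42 + $30 + $5 = $77
Subtract from budget:
$200 - $77 = $123

$123


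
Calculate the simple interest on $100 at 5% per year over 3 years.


Use the formula I = P x R x T / 100
P x R x T = 100 x 5 x 3 = 1500
I = 1500 / 100 = $15

$15


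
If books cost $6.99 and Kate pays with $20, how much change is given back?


Start with the amount paid:
$20
Subtract the price:
$20 - $6.99 = $13.01

$13.01


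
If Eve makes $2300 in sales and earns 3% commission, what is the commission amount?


Convert rate to decimal:
3% = 0.03
Multiply by sales:
$2300 x 0.03 = $69

$69


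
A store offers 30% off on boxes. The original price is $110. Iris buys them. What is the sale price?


Calculate the discount amount:
30% of $110 = $33
Subtract from original:
$110 - $33 = $77

$77


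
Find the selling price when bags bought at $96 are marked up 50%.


Calculate the markup amount:
50% of $96 = $48
Add to cost:
$96 + $48 = $144

$144


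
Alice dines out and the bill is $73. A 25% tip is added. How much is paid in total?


Calculate the tip:
25% of $73 = $18.25
Add tip to meal cost:
$73 + $18.25 = $91.25

$91.25


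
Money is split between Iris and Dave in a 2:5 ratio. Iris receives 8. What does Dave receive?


Find the multiplier:
8 / 2 = 4
Apply to Dave's share:
5 x 4 = 20

20


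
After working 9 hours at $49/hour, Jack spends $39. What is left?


Calculate earnings:
9 x $49 = $441
Subtract spending:
$441 - $39 = $402

$402


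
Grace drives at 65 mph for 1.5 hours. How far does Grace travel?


Use the formula: distance = speed x time
Speed = 65 mph, Time = 1.5 hours
65 x 1.5 = 97.5 miles

97.5 miles


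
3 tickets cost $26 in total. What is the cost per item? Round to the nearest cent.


Total cost: $26
Number of items: 3
Unit price: $26 / 3 = $8.6666... ≈ $8.67

$8.67


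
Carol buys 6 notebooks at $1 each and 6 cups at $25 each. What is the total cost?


Cost of notebooks:
6 x $1 = $6
Cost of cups:
6 x $25 = $150
Add both:
$6 + $150 = $156

$156


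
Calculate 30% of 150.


Convert percentage to decimal:
30% = 0.3
Multiply:
150 x 0.3 = 45

45


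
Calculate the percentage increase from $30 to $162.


Find the absolute change:
|162 - 30| = 132
Divide by original and multiply by 100:
132 / 30 x 100 = 440%

440%


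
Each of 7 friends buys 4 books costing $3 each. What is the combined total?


Cost per person:
4 x $3 = $12
Group total:
7 x $12 = $84

$84


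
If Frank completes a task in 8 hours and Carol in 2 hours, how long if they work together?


Frank's rate: 1/8 of the job per hour
Carol's rate: 1/2 of the job per hour
Combined rate: 1/8 + 1/2 = 5/8 per hour
Time = 1 / (5/8) = 8/5 = 1.6 hours

1.6 hours


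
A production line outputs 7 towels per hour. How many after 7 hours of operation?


Production rate: 7 towels per hour
Time: 7 hours
Total: 7 x 7 = 49 towels

49 towels


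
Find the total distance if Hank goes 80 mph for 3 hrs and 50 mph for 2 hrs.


Leg 1 distance:
80 x 3 = 240 miles
Leg 2 distance:
50 x 2 = 100 miles
Total distance:
240 + 100 = 340 miles

340 miles


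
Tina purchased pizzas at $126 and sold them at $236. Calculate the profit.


Selling price = $236
Cost price = $126
Profit = selling price - cost price:
Profit = $236 - $126 = $110

$110


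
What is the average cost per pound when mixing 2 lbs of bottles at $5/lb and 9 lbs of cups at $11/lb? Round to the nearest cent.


Cost of bottles:
2 x $5 = $10
Cost of cups:
9 x $11 = $99
Total cost: $10 + $99 = $109
Total weight: 11 lbs
Average: $109 / 11 = $9.9090... ≈ $9.91/lb

$9.91/lb


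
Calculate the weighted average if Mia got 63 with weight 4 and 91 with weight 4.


Weighted sum:
4 x 63 + 4 x 91 = 616
Total weight:
4 + 4 = 8
Weighted average:
616 / 8 = 77

77


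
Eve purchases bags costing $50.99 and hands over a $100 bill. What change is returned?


Start with the amount paid:
$100
Subtract the price:
$100 - $50.99 = $49.01

$49.01


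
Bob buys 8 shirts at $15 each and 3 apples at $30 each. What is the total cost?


Cost of shirts:
8 x $15 = $120
Cost of apples:
3 x $30 = $90
Add both:
$120 + $90 = $210

$210


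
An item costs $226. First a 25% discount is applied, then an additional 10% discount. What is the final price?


First discount:
25% of $226 = $56.50
Price after first discount:
$226 - $56.50 = $169.50
Second discount:
10% of $169.50 = $16.95
Final price:
$169.50 - $16.95 = $152.55

$152.55


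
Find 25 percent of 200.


Convert percentage to decimal:
25% = 0.25
Multiply:
200 x 0.25 = 50

50


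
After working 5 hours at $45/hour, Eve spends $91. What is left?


Calculate earnings:
5 x $45 = $225
Subtract spending:
$225 - $91 = $134

$134


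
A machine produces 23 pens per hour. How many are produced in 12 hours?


Production rate: 23 pens per hour
Time: 12 hours
Total: 23 x 12 = 276 pens

276 pens


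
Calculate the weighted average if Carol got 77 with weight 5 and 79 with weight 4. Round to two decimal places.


Weighted sum:
5 x 77 + 4 x 79 = 701
Total weight:
5 + 4 = 9
Weighted average:
701 / 9 = 77.8888... ≈ 77.89

77.89


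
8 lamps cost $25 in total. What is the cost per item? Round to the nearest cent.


Total cost: $25
Number of items: 8
Unit price: $25 / 8 = $3.125 ≈ $3.13

$3.13


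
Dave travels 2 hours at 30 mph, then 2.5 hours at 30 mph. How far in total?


Leg 1 distance:
30 x 2 = 60 miles
Leg 2 distance:
30 x 2.5 = 75 miles
Total distance:
60 + 75 = 135 miles

135 miles


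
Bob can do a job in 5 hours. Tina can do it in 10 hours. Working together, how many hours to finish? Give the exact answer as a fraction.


Bob's rate: 1/5 of the job per hour
Tina's rate: 1/10 of the job per hour
Combined rate: 1/5 + 1/10 = 3/10 per hour
Time = 1 / (3/10) = 10/3 hours (≈ 3.33 hours)

10/3 hours


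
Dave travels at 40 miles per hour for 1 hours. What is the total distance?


Use the formula: distance = speed x time
Speed = 40 mph, Time = 1 hours
40 x 1 = 40 miles

40 miles


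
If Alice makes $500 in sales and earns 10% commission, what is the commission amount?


Convert rate to decimal:
10% = 0.1
Multiply by sales:
$500 x 0.1 = $50

$50


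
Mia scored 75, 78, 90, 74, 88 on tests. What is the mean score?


Add the scores:
75 + 78 + 90 + 74 + 88 = 405
Divide by the number of tests:
405 / 5 = 81

81


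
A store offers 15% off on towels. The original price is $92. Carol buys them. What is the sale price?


Calculate the discount amount:
15% of $92 = $13.80
Subtract from original:
$92 - $13.80 = $78.20

$78.20


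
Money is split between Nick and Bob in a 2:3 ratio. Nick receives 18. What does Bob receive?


Find the multiplier:
18 / 2 = 9
Apply to Bob's share:
3 x 9 = 27

27


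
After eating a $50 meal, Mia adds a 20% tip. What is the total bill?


Calculate the tip:
20% of $50 = $10
Add tip to meal cost:
$50 + $10 = $60

$60


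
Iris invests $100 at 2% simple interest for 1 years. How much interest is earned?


Use the formula I = P x R x T / 100
P x R x T = 100 x 2 x 1 = 200
I = 200 / 100 = $2

$2


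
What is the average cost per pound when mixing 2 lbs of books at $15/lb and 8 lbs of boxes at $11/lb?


Cost of books:
2 x $15 = $30
Cost of boxes:
8 x $11 = $88
Total cost: $30 + $88 = $118
Total weight: 10 lbs
Average: $118 / 10 = $11.80/lb

$11.80/lb


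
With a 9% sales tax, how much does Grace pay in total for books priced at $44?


Calculate the tax:
9% of $44 = $3.96
Add tax to price:
$44 + $3.96 = $47.96

$47.96


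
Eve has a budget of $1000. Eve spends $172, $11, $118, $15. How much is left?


Add up expenses:
$172 + $11 + $118 + $15 = $316
Subtract from budget:
$1000 - $316 = $684

$684


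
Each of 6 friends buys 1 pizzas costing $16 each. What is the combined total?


Cost per person:
1 x $16 = $16
Group total:
6 x $16 = $96

$96


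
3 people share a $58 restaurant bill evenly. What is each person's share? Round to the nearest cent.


Total bill: $58
Number of people: 3
Each pays: $58 / 3 = $19.3333... ≈ $19.33

$19.33


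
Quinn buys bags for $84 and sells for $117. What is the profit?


Selling price = $117
Cost price = $84
Profit = selling price - cost price:
Profit = $117 - $84 = $33

$33


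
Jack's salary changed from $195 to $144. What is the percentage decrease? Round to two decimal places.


Find the absolute change:
|144 - 195| = 51
Divide by original and multiply by 100:
51 / 195 x 100 = 26.1538...% ≈ 26.15%

26.15%


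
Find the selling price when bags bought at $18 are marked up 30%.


Calculate the markup amount:
30% of $18 = $5.40
Add to cost:
$18 + $5.40 = $23.40

$23.40


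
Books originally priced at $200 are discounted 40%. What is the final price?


Calculate the discount amount:
40% of $200 = $80
Subtract from original:
$200 - $80 = $120

$120


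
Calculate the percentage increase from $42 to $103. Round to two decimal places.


Find the absolute change:
|103 - 42| = 61
Divide by original and multiply by 100:
61 / 42 x 100 = 145.2380...% ≈ 145.24%

145.24%


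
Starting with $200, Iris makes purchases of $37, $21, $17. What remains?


Add up expenses:
$37 + $21 + $17 = $75
Subtract from budget:
$200 - $75 = $125

$125


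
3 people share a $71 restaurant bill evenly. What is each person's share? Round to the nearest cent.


Total bill: $71
Number of people: 3
Each pays: $71 / 3 = $23.6666... ≈ $23.67

$23.67


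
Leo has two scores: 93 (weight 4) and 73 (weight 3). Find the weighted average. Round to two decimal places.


Weighted sum:
4 x 93 + 3 x 73 = 591
Total weight:
4 + 3 = 7
Weighted average:
591 / 7 = 84.4285... ≈ 84.43

84.43


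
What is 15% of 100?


Convert percentage to decimal:
15% = 0.15
Multiply:
100 x 0.15 = 15

15


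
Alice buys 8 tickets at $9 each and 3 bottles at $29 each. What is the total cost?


Cost of tickets:
8 x $9 = $72
Cost of bottles:
3 x $29 = $87
Add both:
$72 + $87 = $159

$159


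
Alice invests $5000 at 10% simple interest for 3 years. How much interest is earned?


Use the formula I = P x R x T / 100
P x R x T = 5000 x 10 x 3 = 150000
I = 150000 / 100 = $1500

$1500


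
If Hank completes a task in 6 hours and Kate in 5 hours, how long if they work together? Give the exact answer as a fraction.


Hank's rate: 1/6 of the job per hour
Kate's rate: 1/5 of the job per hour
Combined rate: 1/6 + 1/5 = 11/30 per hour
Time = 1 / (11/30) = 30/11 hours (≈ 2.73 hours)

30/11 hours


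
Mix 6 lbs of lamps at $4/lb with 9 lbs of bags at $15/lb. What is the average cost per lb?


Cost of lamps:
6 x $4 = $24
Cost of bags:
9 x $15 = $135
Total cost: $24 + $135 = $159
Total weight: 15 lbs
Average: $159 / 15 = $10.60/lb

$10.60/lb


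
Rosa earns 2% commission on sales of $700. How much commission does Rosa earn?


Convert rate to decimal:
2% = 0.02
Multiply by sales:
$700 x 0.02 = $14

$14


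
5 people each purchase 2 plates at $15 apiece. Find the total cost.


Cost per person:
2 x $15 = $30
Group total:
5 x $30 = $150

$150


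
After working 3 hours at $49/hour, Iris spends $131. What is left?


Calculate earnings:
3 x $49 = $147
Subtract spending:
$147 - $131 = $16

$16


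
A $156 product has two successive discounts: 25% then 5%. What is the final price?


First discount:
25% of $156 = $39
Price after first discount:
$156 - $39 = $117
Second discount:
5% of $117 = $5.85
Final price:
$117 - $5.85 = $111.15

$111.15


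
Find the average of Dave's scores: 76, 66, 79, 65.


Add the scores:
76 + 66 + 79 + 65 = 286
Divide by the number of tests:
286 / 4 = 71.5

71.5


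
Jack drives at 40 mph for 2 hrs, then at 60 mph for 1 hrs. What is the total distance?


Leg 1 distance:
40 x 2 = 80 miles
Leg 2 distance:
60 x 1 = 60 miles
Total distance:
80 + 60 = 140 miles

140 miles


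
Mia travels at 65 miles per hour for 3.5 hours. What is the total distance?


Use the formula: distance = speed x time
Speed = 65 mph, Time = 3.5 hours
65 x 3.5 = 227.5 miles

227.5 miles


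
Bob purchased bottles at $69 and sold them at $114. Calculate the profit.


Selling price = $114
Cost price = $69
Profit = selling price - cost price:
Profit = $114 - $69 = $45

$45


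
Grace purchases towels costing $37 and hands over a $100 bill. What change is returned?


Start with the amount paid:
$100
Subtract the price:
$100 - $37 = $63

$63


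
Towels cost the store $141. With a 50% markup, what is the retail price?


Calculate the markup amount:
50% of $141 = $70.50
Add to cost:
$141 + $70.50 = $211.50

$211.50


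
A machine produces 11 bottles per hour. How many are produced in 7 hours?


Production rate: 11 bottles per hour
Time: 7 hours
Total: 11 x 7 = 77 bottles

77 bottles


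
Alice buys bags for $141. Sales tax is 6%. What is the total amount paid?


Calculate the tax:
6% of $141 = $8.46
Add tax to price:
$141 + $8.46 = $149.46

$149.46


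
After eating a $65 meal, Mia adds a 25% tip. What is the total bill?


Calculate the tip:
25% of $65 = $16.25
Add tip to meal cost:
$65 + $16.25 = $81.25

$81.25


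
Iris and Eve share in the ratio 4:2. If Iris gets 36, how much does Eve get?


Find the multiplier:
36 / 4 = 9
Apply to Eve's share:
2 x 9 = 18

18


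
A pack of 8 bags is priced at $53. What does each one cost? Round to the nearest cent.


Total cost: $53
Number of items: 8
Unit price: $53 / 8 = $6.625 ≈ $6.63

$6.63


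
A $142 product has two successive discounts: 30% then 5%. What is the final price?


First discount:
30% of $142 = $42.60
Price after first discount:
$142 - $42.60 = $99.40
Second discount:
5% of $99.40 = $4.97
Final price:
$99.40 - $4.97 = $94.43

$94.43


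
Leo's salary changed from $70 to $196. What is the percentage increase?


Find the absolute change:
|196 - 70| = 126
Divide by original and multiply by 100:
126 / 70 x 100 = 180%

180%


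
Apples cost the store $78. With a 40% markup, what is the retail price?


Calculate the markup amount:
40% of $78 = $31.20
Add to cost:
$78 + $31.20 = $109.20

$109.20


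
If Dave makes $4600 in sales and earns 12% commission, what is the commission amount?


Convert rate to decimal:
12% = 0.12
Multiply by sales:
$4600 x 0.12 = $552

$552


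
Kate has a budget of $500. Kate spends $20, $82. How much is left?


Add up expenses:
$20 + $82 = $102
Subtract from budget:
$500 - $102 = $398

$398


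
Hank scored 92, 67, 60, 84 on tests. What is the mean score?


Add the scores:
92 + 67 + 60 + 84 = 303
Divide by the number of tests:
303 / 4 = 75.75

75.75


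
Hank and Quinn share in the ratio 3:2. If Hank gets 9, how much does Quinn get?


Find the multiplier:
9 / 3 = 3
Apply to Quinn's share:
2 x 3 = 6

6


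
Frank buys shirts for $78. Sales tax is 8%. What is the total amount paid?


Calculate the tax:
8% of $78 = $6.24
Add tax to price:
$78 + $6.24 = $84.24

$84.24


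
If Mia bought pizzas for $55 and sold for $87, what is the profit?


Selling price = $87
Cost price = $55
Profit = selling price - cost price:
Profit = $87 - $55 = $32

$32


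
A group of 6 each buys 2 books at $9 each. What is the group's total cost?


Cost per person:
2 x $9 = $18
Group total:
6 x $18 = $108

$108


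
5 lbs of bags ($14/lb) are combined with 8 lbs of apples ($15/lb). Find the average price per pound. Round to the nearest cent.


Cost of bags:
5 x $14 = $70
Cost of apples:
8 x $15 = $120
Total cost: $70 + $120 = $190
Total weight: 13 lbs
Average: $190 / 13 = $14.6153... ≈ $14.62/lb

$14.62/lb


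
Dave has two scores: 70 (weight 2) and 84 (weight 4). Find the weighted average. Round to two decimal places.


Weighted sum:
2 x 70 + 4 x 84 = 476
Total weight:
2 + 4 = 6
Weighted average:
476 / 6 = 79.3333... ≈ 79.33

79.33


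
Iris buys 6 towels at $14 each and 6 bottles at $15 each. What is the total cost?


Cost of towels:
6 x $14 = $84
Cost of bottles:
6 x $15 = $90
Add both:
$84 + $90 = $174

$174


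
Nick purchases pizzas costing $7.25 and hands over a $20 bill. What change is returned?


Start with the amount paid:
$20
Subtract the price:
$20 - $7.25 = $12.75

$12.75


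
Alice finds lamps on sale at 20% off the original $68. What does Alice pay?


Calculate the discount amount:
20% of $68 = $13.60
Subtract from original:
$68 - $13.60 = $54.40

$54.40


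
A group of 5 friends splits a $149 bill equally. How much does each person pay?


Total bill: $149
Number of people: 5
Each pays: $149 / 5 = $29.80

$29.80


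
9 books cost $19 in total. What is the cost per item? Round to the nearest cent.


Total cost: $19
Number of items: 9
Unit price: $19 / 9 = $2.1111... ≈ $2.11

$2.11


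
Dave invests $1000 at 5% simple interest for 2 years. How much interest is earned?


Use the formula I = P x R x T / 100
P x R x T = 1000 x 5 x 2 = 10000
I = 10000 / 100 = $100

$100


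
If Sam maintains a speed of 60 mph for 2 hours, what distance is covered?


Use the formula: distance = speed x time
Speed = 60 mph, Time = 2 hours
60 x 2 = 120 miles

120 miles


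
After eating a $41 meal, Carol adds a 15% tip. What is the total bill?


Calculate the tip:
15% of $41 = $6.15
Add tip to meal cost:
$41 + $6.15 = $47.15

$47.15


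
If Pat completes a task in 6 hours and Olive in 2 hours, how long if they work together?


Pat's rate: 1/6 of the job per hour
Olive's rate: 1/2 of the job per hour
Combined rate: 1/6 + 1/2 = 2/3 per hour
Time = 1 / (2/3) = 3/2 = 1.5 hours

1.5 hours


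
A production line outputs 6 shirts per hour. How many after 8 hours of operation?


Production rate: 6 shirts per hour
Time: 8 hours
Total: 6 x 8 = 48 shirts

48 shirts


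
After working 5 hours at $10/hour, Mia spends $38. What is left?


Calculate earnings:
5 x $10 = $50
Subtract spending:
$50 - $38 = $12

$12


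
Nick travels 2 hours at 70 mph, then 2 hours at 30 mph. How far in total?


Leg 1 distance:
70 x 2 = 140 miles
Leg 2 distance:
30 x 2 = 60 miles
Total distance:
140 + 60 = 200 miles

200 miles


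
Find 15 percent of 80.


Convert percentage to decimal:
15% = 0.15
Multiply:
80 x 0.15 = 12

12


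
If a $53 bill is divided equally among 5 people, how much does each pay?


Total bill: $53
Number of people: 5
Each pays: $53 / 5 = $10.60

$10.60


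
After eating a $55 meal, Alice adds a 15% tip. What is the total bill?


Calculate the tip:
15% of $55 = $8.25
Add tip to meal cost:
$55 + $8.25 = $63.25

$63.25


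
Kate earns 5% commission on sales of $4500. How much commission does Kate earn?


Convert rate to decimal:
5% = 0.05
Multiply by sales:
$4500 x 0.05 = $225

$225


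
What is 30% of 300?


Convert percentage to decimal:
30% = 0.3
Multiply:
300 x 0.3 = 90

90


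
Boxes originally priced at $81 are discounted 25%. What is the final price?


Calculate the discount amount:
25% of $81 = $20.25
Subtract from original:
$81 - $20.25 = $60.75

$60.75


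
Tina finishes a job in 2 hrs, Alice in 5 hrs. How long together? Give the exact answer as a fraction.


Tina's rate: 1/2 of the job per hour
Alice's rate: 1/5 of the job per hour
Combined rate: 1/2 + 1/5 = 7/10 per hour
Time = 1 / (7/10) = 10/7 hours (≈ 1.43 hours)

10/7 hours


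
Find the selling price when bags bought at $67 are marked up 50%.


Calculate the markup amount:
50% of $67 = $33.50
Add to cost:
$67 + $33.50 = $100.50

$100.50


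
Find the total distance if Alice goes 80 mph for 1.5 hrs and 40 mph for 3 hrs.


Leg 1 distance:
80 x 1.5 = 120 miles
Leg 2 distance:
40 x 3 = 120 miles
Total distance:
120 + 120 = 240 miles

240 miles


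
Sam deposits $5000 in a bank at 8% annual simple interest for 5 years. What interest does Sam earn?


Use the formula I = P x R x T / 100
P x R x T = 5000 x 8 x 5 = 200000
I = 200000 / 100 = $2000

$2000


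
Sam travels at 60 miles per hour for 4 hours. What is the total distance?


Use the formula: distance = speed x time
Speed = 60 mph, Time = 4 hours
60 x 4 = 240 miles

240 miles


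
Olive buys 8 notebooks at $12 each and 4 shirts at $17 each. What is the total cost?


Cost of notebooks:
8 x $12 = $96
Cost of shirts:
4 x $17 = $68
Add both:
$96 + $68 = $164

$164


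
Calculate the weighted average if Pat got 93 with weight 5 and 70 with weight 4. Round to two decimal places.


Weighted sum:
5 x 93 + 4 x 70 = 745
Total weight:
5 + 4 = 9
Weighted average:
745 / 9 = 82.7777... ≈ 82.78

82.78


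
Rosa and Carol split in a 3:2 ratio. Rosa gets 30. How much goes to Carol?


Find the multiplier:
30 / 3 = 10
Apply to Carol's share:
2 x 10 = 20

20


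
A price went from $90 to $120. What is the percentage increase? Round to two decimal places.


Find the absolute change:
|120 - 90| = 30
Divide by original and multiply by 100:
30 / 90 x 100 = 33.3333...% ≈ 33.33%

33.33%
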